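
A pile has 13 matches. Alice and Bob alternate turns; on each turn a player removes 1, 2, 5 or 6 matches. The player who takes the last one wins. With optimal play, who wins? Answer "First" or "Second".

Positions where the player to move wins (W) vs loses (L):
i:   0  1  2  3  4  5  6  7  8  9 10 11 12 13
     L  W  W  L  W  W  W  L  W  W  L  W  W  W
Position 13 is W, so the first player wins.

First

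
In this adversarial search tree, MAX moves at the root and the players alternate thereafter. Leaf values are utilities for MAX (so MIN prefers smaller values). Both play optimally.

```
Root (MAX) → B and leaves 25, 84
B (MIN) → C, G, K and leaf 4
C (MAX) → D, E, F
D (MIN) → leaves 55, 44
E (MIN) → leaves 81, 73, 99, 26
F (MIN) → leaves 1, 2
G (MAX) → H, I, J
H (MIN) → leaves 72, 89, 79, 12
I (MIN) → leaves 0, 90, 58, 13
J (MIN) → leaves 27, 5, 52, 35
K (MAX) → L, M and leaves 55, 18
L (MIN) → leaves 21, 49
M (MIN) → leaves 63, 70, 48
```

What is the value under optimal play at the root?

D (MIN): min(55, 44) = 44
E (MIN): min(81, 73, 99, 26) = 26
F (MIN): min(1, 2) = 1
C (MAX): max(44, 26, 1) = 44
H (MIN): min(72, 89, 79, 12) = 12
I (MIN): min(0, 90, 58, 13) = 0
J (MIN): min(27, 5, 52, 35) = 5
G (MAX): max(12, 0, 5) = 12
L (MIN): min(21, 49) = 21
M (MIN): min(63, 70, 48) = 48
K (MAX): max(21, 48, 55, 18) = 55
B (MIN): min(44, 12, 55, 4) = 4
Root (MAX): max(4, 25, 84) = 84

84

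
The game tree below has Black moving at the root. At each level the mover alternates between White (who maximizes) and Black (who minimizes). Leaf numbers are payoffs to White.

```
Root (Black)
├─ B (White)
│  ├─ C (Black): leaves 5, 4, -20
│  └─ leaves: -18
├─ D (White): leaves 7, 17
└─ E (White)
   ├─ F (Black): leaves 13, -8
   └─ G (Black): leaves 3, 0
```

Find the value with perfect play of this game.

C (Black): min(5, 4, -20) = -20
B (White): max(-20, -18) = -18
D (White): max(7, 17) = 17
F (Black): min(13, -8) = -8
G (Black): min(3, 0) = 0
E (White): max(-8, 0) = 0
Root (Black): min(-18, 17, 0) = -18

-18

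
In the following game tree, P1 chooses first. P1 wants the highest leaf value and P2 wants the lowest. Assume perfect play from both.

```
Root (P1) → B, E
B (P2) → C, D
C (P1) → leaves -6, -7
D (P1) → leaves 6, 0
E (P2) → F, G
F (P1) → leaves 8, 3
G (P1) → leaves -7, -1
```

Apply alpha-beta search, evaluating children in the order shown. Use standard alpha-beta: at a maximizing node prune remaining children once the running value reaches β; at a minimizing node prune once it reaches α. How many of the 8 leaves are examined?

7

C [α=-∞,β=+∞]: v=-6
D [α=-∞,β=-6]: v=6 after child 1 ≥ β → β-cutoff, skip 1
B [α=-∞,β=+∞]: v=-6
F [α=-6,β=+∞]: v=8
G [α=-6,β=8]: v=-1
E [α=-6,β=+∞]: v=-1
Root [α=-∞,β=+∞]: v=-1
Leaves evaluated: 7 of 8.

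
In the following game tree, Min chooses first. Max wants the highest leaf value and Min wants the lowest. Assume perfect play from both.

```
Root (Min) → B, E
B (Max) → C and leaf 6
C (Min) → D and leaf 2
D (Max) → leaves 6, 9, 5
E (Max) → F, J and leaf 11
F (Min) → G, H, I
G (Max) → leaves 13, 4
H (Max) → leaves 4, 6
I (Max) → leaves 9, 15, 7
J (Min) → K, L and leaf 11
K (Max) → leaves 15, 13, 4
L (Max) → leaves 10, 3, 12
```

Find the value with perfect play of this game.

6

D (Max): max(6, 9, 5) = 9
C (Min): min(9, 2) = 2
B (Max): max(2, 6) = 6
G (Max): max(13, 4) = 13
H (Max): max(4, 6) = 6
I (Max): max(9, 15, 7) = 15
F (Min): min(13, 6, 15) = 6
K (Max): max(15, 13, 4) = 15
L (Max): max(10, 3, 12) = 12
J (Min): min(15, 12, 11) = 11
E (Max): max(6, 11, 11) = 11
Root (Min): min(6, 11) = 6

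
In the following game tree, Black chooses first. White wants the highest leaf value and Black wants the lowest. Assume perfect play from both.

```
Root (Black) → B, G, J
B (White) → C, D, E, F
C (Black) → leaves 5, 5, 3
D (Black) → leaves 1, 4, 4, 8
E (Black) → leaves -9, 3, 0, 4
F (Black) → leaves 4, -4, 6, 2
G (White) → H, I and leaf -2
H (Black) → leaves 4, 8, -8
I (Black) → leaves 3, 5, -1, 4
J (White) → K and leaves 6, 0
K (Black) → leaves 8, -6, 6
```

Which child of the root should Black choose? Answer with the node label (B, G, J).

C (Black): min(5, 5, 3) = 3
D (Black): min(1, 4, 4, 8) = 1
E (Black): min(-9, 3, 0, 4) = -9
F (Black): min(4, -4, 6, 2) = -4
B (White): max(3, 1, -9, -4) = 3
H (Black): min(4, 8, -8) = -8
I (Black): min(3, 5, -1, 4) = -1
G (White): max(-8, -1, -2) = -1
K (Black): min(8, -6, 6) = -6
J (White): max(-6, 6, 0) = 6
Root (Black): min(3, -1, 6) = -1
Black picks the child with the lowest value: G (value -1).

G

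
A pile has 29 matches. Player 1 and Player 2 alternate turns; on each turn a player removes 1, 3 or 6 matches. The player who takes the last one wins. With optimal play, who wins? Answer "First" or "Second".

Second

Compute winning (W) and losing (L) positions by backward induction:
i:   0  1  2  3  4  5  6  7  8  9 10 11 12 13 14 15 16 17 18 19 20 21 22 23 24 25 26 27 28 29
     L  W  L  W  L  W  W  W  W  L  W  L  W  L  W  W  W  W  L  W  L  W  L  W  W  W  W  L  W  L
Position 29 is L, so the second player wins.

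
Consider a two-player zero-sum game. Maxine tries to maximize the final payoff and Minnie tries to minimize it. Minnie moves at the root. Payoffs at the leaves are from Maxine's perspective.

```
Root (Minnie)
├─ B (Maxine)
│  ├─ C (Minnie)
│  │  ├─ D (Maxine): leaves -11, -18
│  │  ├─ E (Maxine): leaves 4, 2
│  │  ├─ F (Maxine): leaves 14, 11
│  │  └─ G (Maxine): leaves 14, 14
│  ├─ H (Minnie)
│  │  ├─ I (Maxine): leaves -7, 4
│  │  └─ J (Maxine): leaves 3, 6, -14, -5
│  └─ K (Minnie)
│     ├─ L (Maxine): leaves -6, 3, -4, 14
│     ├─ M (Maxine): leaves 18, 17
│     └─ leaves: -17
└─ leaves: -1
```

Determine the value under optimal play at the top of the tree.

D (Maxine): max(-11, -18) = -11
E (Maxine): max(4, 2) = 4
F (Maxine): max(14, 11) = 14
G (Maxine): max(14, 14) = 14
C (Minnie): min(-11, 4, 14, 14) = -11
I (Maxine): max(-7, 4) = 4
J (Maxine): max(3, 6, -14, -5) = 6
H (Minnie): min(4, 6) = 4
L (Maxine): max(-6, 3, -4, 14) = 14
M (Maxine): max(18, 17) = 18
K (Minnie): min(14, 18, -17) = -17
B (Maxine): max(-11, 4, -17) = 4
Root (Minnie): min(4, -1) = -1

-1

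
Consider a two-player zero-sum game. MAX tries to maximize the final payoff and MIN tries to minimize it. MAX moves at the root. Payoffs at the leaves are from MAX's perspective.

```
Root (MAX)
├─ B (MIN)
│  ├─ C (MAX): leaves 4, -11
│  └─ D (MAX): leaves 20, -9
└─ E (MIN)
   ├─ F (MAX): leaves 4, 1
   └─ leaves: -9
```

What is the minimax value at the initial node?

4

C (MAX): max(4, -11) = 4
D (MAX): max(20, -9) = 20
B (MIN): min(4, 20) = 4
F (MAX): max(4, 1) = 4
E (MIN): min(4, -9) = -9
Root (MAX): max(4, -9) = 4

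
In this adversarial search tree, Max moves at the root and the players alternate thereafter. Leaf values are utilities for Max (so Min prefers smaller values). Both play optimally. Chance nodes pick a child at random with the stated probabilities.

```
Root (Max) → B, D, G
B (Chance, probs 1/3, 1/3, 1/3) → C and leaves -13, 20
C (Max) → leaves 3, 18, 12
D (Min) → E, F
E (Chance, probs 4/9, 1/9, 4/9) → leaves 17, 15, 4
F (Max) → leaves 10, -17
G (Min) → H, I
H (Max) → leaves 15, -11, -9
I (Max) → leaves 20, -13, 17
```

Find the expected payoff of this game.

C (Max): max(3, 18, 12) = 18
B (Chance): 1/3·18 + 1/3·-13 + 1/3·20 = 8.33
E (Chance): 4/9·17 + 1/9·15 + 4/9·4 = 11
F (Max): max(10, -17) = 10
D (Min): min(11, 10) = 10
H (Max): max(15, -11, -9) = 15
I (Max): max(20, -13, 17) = 20
G (Min): min(15, 20) = 15
Root (Max): max(8.33, 10, 15) = 15

15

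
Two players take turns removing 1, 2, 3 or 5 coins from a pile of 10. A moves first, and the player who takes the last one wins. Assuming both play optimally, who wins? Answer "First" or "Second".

First

W/L table (W = player to move can force a win):
i:   0  1  2  3  4  5  6  7  8  9 10
     L  W  W  W  L  W  W  W  L  W  W
Position 10 is W, so the first player wins.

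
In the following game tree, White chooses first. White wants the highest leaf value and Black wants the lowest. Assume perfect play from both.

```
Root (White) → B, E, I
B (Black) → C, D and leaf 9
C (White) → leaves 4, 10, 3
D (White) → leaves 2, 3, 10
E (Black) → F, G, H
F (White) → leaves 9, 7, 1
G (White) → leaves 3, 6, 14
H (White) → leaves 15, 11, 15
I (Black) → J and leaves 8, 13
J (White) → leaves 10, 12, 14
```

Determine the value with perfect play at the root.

9

C (White): max(4, 10, 3) = 10
D (White): max(2, 3, 10) = 10
B (Black): min(10, 10, 9) = 9
F (White): max(9, 7, 1) = 9
G (White): max(3, 6, 14) = 14
H (White): max(15, 11, 15) = 15
E (Black): min(9, 14, 15) = 9
J (White): max(10, 12, 14) = 14
I (Black): min(14, 8, 13) = 8
Root (White): max(9, 9, 8) = 9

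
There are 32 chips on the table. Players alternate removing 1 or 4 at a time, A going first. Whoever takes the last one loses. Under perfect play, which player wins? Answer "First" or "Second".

Mark each pile size as W (mover wins) or L (mover loses):
i:   0  1  2  3  4  5  6  7  8  9 10 11 12 13 14 15 16 17 18 19 20 21 22 23 24 25 26 27 28 29 30 31 32
     W  L  W  L  W  W  L  W  L  W  W  L  W  L  W  W  L  W  L  W  W  L  W  L  W  W  L  W  L  W  W  L  W
Position 32 is W, so the first player wins.

First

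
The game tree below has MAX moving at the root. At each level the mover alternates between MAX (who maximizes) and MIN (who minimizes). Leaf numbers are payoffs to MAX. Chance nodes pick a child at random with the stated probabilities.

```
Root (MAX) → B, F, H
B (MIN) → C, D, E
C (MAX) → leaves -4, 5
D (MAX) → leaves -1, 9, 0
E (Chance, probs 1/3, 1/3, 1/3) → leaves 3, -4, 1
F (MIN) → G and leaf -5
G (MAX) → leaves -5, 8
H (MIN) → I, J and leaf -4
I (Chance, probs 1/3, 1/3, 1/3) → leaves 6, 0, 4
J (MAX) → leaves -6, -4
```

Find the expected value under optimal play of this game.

C (MAX): max(-4, 5) = 5
D (MAX): max(-1, 9, 0) = 9
E (Chance): 1/3·3 + 1/3·-4 + 1/3·1 = 0
B (MIN): min(5, 9, 0) = 0
G (MAX): max(-5, 8) = 8
F (MIN): min(8, -5) = -5
I (Chance): 1/3·6 + 1/3·0 + 1/3·4 = 3.33
J (MAX): max(-6, -4) = -4
H (MIN): min(3.33, -4, -4) = -4
Root (MAX): max(0, -5, -4) = 0

0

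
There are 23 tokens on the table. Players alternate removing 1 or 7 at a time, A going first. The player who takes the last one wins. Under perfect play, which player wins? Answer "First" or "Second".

First

W/L table (W = player to move can force a win):
i:   0  1  2  3  4  5  6  7  8  9 10 11 12 13 14 15 16 17 18 19 20 21 22 23
     L  W  L  W  L  W  L  W  L  W  L  W  L  W  L  W  L  W  L  W  L  W  L  W
Position 23 is W, so the first player wins.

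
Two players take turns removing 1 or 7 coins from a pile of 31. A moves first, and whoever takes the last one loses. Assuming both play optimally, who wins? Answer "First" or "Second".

Compute winning (W) and losing (L) positions by backward induction:
i:   0  1  2  3  4  5  6  7  8  9 10 11 12 13 14 15 16 17 18 19 20 21 22 23 24 25 26 27 28 29 30 31
     W  L  W  L  W  L  W  L  W  L  W  L  W  L  W  L  W  L  W  L  W  L  W  L  W  L  W  L  W  L  W  L
Position 31 is L, so the second player wins.

Second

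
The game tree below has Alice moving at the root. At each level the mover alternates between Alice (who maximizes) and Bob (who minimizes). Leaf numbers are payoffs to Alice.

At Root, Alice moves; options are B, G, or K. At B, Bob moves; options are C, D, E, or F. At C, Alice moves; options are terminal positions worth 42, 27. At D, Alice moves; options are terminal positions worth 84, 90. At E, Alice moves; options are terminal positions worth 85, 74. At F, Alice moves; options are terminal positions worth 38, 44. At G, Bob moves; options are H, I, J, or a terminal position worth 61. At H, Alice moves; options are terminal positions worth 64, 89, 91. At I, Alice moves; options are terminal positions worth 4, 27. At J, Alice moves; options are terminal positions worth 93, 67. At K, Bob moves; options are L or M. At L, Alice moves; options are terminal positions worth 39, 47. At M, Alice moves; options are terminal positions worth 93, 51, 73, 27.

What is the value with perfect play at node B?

C: max(42, 27) = 42
D: max(84, 90) = 90
E: max(85, 74) = 85
F: max(38, 44) = 44
B: min(42, 90, 85, 44) = 42

42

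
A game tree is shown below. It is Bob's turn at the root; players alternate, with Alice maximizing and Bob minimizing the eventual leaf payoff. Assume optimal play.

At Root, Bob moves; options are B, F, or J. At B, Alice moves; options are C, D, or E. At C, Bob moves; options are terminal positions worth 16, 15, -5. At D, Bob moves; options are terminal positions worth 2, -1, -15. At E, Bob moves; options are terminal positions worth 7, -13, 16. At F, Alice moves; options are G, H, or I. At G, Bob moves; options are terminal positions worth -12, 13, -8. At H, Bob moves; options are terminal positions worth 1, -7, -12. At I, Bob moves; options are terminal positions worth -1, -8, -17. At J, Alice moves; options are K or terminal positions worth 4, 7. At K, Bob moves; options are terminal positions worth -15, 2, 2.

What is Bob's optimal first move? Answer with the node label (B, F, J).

F

C (Bob): min(16, 15, -5) = -5
D (Bob): min(2, -1, -15) = -15
E (Bob): min(7, -13, 16) = -13
B (Alice): max(-5, -15, -13) = -5
G (Bob): min(-12, 13, -8) = -12
H (Bob): min(1, -7, -12) = -12
I (Bob): min(-1, -8, -17) = -17
F (Alice): max(-12, -12, -17) = -12
K (Bob): min(-15, 2, 2) = -15
J (Alice): max(-15, 4, 7) = 7
Root (Bob): min(-5, -12, 7) = -12
Bob picks the child with the lowest value: F (value -12).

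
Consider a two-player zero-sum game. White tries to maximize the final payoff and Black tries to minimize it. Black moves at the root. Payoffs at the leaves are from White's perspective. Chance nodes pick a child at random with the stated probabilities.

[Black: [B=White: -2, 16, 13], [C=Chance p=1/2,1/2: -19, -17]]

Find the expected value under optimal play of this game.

-18

B (White): max(-2, 16, 13) = 16
C (Chance): 1/2·-19 + 1/2·-17 = -18
Root (Black): min(16, -18) = -18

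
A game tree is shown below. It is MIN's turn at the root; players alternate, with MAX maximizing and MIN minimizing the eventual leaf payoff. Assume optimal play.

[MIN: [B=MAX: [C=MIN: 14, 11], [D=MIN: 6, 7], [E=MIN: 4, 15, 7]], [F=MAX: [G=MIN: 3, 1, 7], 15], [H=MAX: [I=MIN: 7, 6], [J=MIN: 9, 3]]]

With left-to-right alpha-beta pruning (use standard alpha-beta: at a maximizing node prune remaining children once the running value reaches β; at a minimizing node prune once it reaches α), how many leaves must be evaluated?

12

C [α=-∞,β=+∞]: v=11
D [α=11,β=+∞]: v=6 after child 1 ≤ α → α-cutoff, skip 1
E [α=11,β=+∞]: v=4 after child 1 ≤ α → α-cutoff, skip 2
B [α=-∞,β=+∞]: v=11
G [α=-∞,β=11]: v=1
F [α=-∞,β=11]: v=15
I [α=-∞,β=11]: v=6
J [α=6,β=11]: v=3
H [α=-∞,β=11]: v=6
Root [α=-∞,β=+∞]: v=6
Leaves evaluated: 12 of 15.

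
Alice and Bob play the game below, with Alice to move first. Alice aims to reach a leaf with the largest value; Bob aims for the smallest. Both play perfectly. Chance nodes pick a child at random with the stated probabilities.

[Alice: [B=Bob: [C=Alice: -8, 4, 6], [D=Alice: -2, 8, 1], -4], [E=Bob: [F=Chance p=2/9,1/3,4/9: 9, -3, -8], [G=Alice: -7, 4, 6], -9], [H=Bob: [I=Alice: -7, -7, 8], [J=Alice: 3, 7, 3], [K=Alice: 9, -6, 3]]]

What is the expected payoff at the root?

7

C (Alice): max(-8, 4, 6) = 6
D (Alice): max(-2, 8, 1) = 8
B (Bob): min(6, 8, -4) = -4
F (Chance): 2/9·9 + 1/3·-3 + 4/9·-8 = -2.56
G (Alice): max(-7, 4, 6) = 6
E (Bob): min(-2.56, 6, -9) = -9
I (Alice): max(-7, -7, 8) = 8
J (Alice): max(3, 7, 3) = 7
K (Alice): max(9, -6, 3) = 9
H (Bob): min(8, 7, 9) = 7
Root (Alice): max(-4, -9, 7) = 7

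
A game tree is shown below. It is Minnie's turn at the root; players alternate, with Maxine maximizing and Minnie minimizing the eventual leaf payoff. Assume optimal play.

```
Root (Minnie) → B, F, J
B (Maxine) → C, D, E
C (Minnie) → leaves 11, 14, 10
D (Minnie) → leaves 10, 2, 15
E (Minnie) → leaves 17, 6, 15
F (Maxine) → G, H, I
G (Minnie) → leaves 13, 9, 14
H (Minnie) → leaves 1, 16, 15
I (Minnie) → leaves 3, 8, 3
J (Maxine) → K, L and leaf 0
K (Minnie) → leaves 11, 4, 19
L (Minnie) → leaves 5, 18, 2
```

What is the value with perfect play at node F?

G: min(13, 9, 14) = 9
H: min(1, 16, 15) = 1
I: min(3, 8, 3) = 3
F: max(9, 1, 3) = 9

9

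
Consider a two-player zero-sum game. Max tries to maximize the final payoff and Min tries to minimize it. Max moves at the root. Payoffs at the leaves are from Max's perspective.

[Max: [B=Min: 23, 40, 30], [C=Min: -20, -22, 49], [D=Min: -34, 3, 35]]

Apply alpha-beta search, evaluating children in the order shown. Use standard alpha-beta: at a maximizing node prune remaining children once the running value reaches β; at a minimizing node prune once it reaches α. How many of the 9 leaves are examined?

5

B [α=-∞,β=+∞]: v=23
C [α=23,β=+∞]: v=-20 after child 1 ≤ α → α-cutoff, skip 2
D [α=23,β=+∞]: v=-34 after child 1 ≤ α → α-cutoff, skip 2
Root [α=-∞,β=+∞]: v=23
Leaves evaluated: 5 of 9.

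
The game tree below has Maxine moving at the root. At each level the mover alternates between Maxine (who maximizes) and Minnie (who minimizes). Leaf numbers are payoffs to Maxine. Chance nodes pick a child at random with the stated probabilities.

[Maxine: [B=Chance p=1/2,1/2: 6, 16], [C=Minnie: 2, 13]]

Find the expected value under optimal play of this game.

11

B (Chance): 1/2·6 + 1/2·16 = 11
C (Minnie): min(2, 13) = 2
Root (Maxine): max(11, 2) = 11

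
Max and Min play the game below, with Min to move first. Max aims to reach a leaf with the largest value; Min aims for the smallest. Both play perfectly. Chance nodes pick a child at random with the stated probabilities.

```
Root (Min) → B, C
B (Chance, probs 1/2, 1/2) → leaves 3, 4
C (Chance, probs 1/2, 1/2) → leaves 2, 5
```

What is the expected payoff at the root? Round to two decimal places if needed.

B (Chance): 1/2·3 + 1/2·4 = 3.5
C (Chance): 1/2·2 + 1/2·5 = 3.5
Root (Min): min(3.5, 3.5) = 3.5

3.5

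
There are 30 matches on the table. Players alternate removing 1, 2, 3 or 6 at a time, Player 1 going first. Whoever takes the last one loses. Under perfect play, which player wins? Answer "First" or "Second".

First

W/L table (W = player to move can force a win):
i:   0  1  2  3  4  5  6  7  8  9 10 11 12 13 14 15 16 17 18 19 20 21 22 23 24 25 26 27 28 29 30
     W  L  W  W  W  L  W  W  W  L  W  W  W  L  W  W  W  L  W  W  W  L  W  W  W  L  W  W  W  L  W
Position 30 is W, so the first player wins.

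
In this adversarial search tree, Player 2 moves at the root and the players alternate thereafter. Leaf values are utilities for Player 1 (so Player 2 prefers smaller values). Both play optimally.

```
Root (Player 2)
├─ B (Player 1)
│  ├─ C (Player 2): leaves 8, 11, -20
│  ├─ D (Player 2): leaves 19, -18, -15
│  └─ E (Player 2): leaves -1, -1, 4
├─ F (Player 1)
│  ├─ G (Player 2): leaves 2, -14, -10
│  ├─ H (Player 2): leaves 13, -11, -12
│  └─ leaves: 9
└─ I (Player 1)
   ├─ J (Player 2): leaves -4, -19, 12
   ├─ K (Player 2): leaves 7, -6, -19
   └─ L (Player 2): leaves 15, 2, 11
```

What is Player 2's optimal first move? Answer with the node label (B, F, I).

B

C (Player 2): min(8, 11, -20) = -20
D (Player 2): min(19, -18, -15) = -18
E (Player 2): min(-1, -1, 4) = -1
B (Player 1): max(-20, -18, -1) = -1
G (Player 2): min(2, -14, -10) = -14
H (Player 2): min(13, -11, -12) = -12
F (Player 1): max(-14, -12, 9) = 9
J (Player 2): min(-4, -19, 12) = -19
K (Player 2): min(7, -6, -19) = -19
L (Player 2): min(15, 2, 11) = 2
I (Player 1): max(-19, -19, 2) = 2
Root (Player 2): min(-1, 9, 2) = -1
Player 2 picks the child with the lowest value: B (value -1).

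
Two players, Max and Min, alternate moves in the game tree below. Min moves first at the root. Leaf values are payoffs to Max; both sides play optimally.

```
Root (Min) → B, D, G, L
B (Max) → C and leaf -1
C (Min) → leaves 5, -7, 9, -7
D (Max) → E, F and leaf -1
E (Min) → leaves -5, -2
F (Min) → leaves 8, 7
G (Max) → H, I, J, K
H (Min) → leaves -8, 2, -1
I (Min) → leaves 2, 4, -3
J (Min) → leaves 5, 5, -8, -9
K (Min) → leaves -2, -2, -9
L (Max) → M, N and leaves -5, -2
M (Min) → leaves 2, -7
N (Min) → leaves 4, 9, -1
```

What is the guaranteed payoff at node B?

-1

C: min(5, -7, 9, -7) = -7
B: max(-7, -1) = -1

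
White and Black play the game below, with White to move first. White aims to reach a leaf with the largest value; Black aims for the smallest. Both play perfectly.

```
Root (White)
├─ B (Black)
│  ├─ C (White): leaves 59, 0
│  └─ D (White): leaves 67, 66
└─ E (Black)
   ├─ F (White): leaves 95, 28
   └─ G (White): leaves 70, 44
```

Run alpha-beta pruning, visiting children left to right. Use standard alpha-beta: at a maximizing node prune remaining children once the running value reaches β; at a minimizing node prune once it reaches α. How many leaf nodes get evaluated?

7

C [α=-∞,β=+∞]: v=59
D [α=-∞,β=59]: v=67 after child 1 ≥ β → β-cutoff, skip 1
B [α=-∞,β=+∞]: v=59
F [α=59,β=+∞]: v=95
G [α=59,β=95]: v=70
E [α=59,β=+∞]: v=70
Root [α=-∞,β=+∞]: v=70
Leaves evaluated: 7 of 8.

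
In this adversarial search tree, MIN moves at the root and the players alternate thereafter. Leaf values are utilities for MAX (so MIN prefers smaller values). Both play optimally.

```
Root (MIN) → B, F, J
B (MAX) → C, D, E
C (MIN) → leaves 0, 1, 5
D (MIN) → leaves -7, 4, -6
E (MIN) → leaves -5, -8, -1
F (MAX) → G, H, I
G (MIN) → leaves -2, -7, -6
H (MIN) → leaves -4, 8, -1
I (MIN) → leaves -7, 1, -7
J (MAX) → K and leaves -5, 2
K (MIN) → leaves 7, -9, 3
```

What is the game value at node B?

0

C: min(0, 1, 5) = 0
D: min(-7, 4, -6) = -7
E: min(-5, -8, -1) = -8
B: max(0, -7, -8) = 0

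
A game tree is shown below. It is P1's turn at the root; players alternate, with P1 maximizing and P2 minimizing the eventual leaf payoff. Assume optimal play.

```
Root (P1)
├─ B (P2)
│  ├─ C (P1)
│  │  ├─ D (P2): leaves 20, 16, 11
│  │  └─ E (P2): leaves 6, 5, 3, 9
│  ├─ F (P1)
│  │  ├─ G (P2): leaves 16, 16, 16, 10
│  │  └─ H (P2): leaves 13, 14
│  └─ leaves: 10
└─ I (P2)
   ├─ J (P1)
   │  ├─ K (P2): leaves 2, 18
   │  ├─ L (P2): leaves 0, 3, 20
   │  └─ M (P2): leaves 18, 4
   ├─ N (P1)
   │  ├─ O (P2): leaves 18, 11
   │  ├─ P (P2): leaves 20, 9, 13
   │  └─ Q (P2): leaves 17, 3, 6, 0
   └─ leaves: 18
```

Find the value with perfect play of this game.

10

D (P2): min(20, 16, 11) = 11
E (P2): min(6, 5, 3, 9) = 3
C (P1): max(11, 3) = 11
G (P2): min(16, 16, 16, 10) = 10
H (P2): min(13, 14) = 13
F (P1): max(10, 13) = 13
B (P2): min(11, 13, 10) = 10
K (P2): min(2, 18) = 2
L (P2): min(0, 3, 20) = 0
M (P2): min(18, 4) = 4
J (P1): max(2, 0, 4) = 4
O (P2): min(18, 11) = 11
P (P2): min(20, 9, 13) = 9
Q (P2): min(17, 3, 6, 0) = 0
N (P1): max(11, 9, 0) = 11
I (P2): min(4, 11, 18) = 4
Root (P1): max(10, 4) = 10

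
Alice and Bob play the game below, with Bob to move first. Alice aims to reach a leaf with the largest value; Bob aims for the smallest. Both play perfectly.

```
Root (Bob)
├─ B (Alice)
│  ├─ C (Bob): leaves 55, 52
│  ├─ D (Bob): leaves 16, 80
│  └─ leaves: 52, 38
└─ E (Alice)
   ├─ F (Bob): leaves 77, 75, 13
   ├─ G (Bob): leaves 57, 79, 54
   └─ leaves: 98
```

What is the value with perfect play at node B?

C: min(55, 52) = 52
D: min(16, 80) = 16
B: max(52, 16, 52, 38) = 52

52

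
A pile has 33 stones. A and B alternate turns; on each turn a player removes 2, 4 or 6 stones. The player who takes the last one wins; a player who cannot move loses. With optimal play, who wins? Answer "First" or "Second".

Second

Mark each pile size as W (mover wins) or L (mover loses):
i:   0  1  2  3  4  5  6  7  8  9 10 11 12 13 14 15 16 17 18 19 20 21 22 23 24 25 26 27 28 29 30 31 32 33
     L  L  W  W  W  W  W  W  L  L  W  W  W  W  W  W  L  L  W  W  W  W  W  W  L  L  W  W  W  W  W  W  L  L
Position 33 is L, so the second player wins.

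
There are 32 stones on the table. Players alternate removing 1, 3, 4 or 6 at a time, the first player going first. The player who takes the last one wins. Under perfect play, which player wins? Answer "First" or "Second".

Mark each pile size as W (mover wins) or L (mover loses):
i:   0  1  2  3  4  5  6  7  8  9 10 11 12 13 14 15 16 17 18 19 20 21 22 23 24 25 26 27 28 29 30 31 32
     L  W  L  W  W  W  W  L  W  L  W  W  W  W  L  W  L  W  W  W  W  L  W  L  W  W  W  W  L  W  L  W  W
Position 32 is W, so the first player wins.

First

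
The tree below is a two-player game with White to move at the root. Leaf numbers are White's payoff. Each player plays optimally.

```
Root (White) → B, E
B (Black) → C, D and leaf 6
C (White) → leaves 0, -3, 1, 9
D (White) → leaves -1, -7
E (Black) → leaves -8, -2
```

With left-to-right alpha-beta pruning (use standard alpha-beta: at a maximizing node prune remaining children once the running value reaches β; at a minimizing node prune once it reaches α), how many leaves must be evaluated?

C [α=-∞,β=+∞]: v=9
D [α=-∞,β=9]: v=-1
B [α=-∞,β=+∞]: v=-1
E [α=-1,β=+∞]: v=-8 after child 1 ≤ α → α-cutoff, skip 1
Root [α=-∞,β=+∞]: v=-1
Leaves evaluated: 8 of 9.

8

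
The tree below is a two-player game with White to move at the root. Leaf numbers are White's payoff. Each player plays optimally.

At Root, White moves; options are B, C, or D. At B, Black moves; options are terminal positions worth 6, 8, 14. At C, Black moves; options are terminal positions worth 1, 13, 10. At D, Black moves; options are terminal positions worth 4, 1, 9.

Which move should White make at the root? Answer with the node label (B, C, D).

B (Black): min(6, 8, 14) = 6
C (Black): min(1, 13, 10) = 1
D (Black): min(4, 1, 9) = 1
Root (White): max(6, 1, 1) = 6
White picks the child with the highest value: B (value 6).

B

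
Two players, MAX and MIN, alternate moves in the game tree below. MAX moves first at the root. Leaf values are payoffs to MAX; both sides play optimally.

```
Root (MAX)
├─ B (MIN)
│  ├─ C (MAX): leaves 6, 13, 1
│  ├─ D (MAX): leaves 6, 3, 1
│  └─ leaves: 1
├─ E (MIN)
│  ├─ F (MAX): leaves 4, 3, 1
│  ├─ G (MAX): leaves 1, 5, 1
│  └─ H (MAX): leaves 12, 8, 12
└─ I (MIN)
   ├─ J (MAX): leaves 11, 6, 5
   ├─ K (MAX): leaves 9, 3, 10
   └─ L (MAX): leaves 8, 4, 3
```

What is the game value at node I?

J: max(11, 6, 5) = 11
K: max(9, 3, 10) = 10
L: max(8, 4, 3) = 8
I: min(11, 10, 8) = 8

8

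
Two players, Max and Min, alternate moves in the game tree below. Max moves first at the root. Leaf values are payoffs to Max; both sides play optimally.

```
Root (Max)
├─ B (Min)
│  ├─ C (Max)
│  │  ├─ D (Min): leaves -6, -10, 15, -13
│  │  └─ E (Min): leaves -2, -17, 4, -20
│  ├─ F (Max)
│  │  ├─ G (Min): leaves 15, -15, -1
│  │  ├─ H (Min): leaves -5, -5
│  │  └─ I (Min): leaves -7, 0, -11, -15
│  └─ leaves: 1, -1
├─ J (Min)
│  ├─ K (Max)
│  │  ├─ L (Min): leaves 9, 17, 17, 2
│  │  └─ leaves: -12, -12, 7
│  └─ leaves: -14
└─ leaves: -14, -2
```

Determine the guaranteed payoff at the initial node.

-2

D (Min): min(-6, -10, 15, -13) = -13
E (Min): min(-2, -17, 4, -20) = -20
C (Max): max(-13, -20) = -13
G (Min): min(15, -15, -1) = -15
H (Min): min(-5, -5) = -5
I (Min): min(-7, 0, -11, -15) = -15
F (Max): max(-15, -5, -15) = -5
B (Min): min(-13, -5, 1, -1) = -13
L (Min): min(9, 17, 17, 2) = 2
K (Max): max(2, -12, -12, 7) = 7
J (Min): min(7, -14) = -14
Root (Max): max(-13, -14, -14, -2) = -2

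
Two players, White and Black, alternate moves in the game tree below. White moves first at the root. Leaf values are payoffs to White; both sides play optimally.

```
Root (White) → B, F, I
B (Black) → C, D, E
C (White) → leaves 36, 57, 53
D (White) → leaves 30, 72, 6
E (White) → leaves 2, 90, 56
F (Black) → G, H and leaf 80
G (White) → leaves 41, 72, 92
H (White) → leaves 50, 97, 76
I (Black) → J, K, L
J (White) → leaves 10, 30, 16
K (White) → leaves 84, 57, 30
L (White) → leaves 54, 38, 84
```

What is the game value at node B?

C: max(36, 57, 53) = 57
D: max(30, 72, 6) = 72
E: max(2, 90, 56) = 90
B: min(57, 72, 90) = 57

57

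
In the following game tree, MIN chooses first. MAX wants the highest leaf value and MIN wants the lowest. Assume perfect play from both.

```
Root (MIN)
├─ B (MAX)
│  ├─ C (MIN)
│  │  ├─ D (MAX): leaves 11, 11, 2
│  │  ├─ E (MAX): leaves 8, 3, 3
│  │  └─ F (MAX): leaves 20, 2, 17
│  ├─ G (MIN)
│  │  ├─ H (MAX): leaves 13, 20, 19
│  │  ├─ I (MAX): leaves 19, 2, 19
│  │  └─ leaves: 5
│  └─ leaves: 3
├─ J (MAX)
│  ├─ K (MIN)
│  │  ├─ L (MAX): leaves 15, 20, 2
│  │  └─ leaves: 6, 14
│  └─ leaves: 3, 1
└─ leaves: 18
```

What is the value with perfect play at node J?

6

L: max(15, 20, 2) = 20
K: min(20, 6, 14) = 6
J: max(6, 3, 1) = 6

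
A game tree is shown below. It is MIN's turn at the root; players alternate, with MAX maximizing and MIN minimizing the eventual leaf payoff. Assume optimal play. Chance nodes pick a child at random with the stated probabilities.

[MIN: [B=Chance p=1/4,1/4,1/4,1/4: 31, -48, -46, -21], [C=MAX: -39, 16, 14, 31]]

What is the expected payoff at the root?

B (Chance): 1/4·31 + 1/4·-48 + 1/4·-46 + 1/4·-21 = -21
C (MAX): max(-39, 16, 14, 31) = 31
Root (MIN): min(-21, 31) = -21

-21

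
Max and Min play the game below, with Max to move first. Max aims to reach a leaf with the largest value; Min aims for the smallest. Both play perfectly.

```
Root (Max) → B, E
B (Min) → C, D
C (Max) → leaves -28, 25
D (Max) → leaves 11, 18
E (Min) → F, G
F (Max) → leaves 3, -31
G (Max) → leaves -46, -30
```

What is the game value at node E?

F: max(3, -31) = 3
G: max(-46, -30) = -30
E: min(3, -30) = -30

-30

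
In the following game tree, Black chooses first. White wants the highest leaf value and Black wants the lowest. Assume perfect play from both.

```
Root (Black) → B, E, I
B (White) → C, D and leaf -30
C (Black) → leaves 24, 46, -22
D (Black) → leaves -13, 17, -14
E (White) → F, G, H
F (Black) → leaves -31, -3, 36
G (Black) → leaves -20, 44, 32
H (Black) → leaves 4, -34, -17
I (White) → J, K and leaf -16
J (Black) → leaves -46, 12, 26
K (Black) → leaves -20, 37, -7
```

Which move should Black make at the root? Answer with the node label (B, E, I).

E

C (Black): min(24, 46, -22) = -22
D (Black): min(-13, 17, -14) = -14
B (White): max(-22, -14, -30) = -14
F (Black): min(-31, -3, 36) = -31
G (Black): min(-20, 44, 32) = -20
H (Black): min(4, -34, -17) = -34
E (White): max(-31, -20, -34) = -20
J (Black): min(-46, 12, 26) = -46
K (Black): min(-20, 37, -7) = -20
I (White): max(-46, -20, -16) = -16
Root (Black): min(-14, -20, -16) = -20
Black picks the child with the lowest value: E (value -20).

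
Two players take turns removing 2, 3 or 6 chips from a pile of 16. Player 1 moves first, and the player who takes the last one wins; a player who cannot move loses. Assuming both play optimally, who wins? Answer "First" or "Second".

Compute winning (W) and losing (L) positions by backward induction:
i:   0  1  2  3  4  5  6  7  8  9 10 11 12 13 14 15 16
     L  L  W  W  W  L  W  W  W  L  L  W  W  W  L  W  W
Position 16 is W, so the first player wins.

First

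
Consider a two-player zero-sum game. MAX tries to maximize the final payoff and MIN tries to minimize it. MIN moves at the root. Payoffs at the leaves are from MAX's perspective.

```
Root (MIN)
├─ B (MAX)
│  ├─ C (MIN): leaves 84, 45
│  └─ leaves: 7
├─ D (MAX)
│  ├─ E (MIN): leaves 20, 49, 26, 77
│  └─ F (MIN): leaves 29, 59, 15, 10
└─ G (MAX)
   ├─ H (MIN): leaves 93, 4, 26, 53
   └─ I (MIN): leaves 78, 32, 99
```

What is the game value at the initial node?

20

C (MIN): min(84, 45) = 45
B (MAX): max(45, 7) = 45
E (MIN): min(20, 49, 26, 77) = 20
F (MIN): min(29, 59, 15, 10) = 10
D (MAX): max(20, 10) = 20
H (MIN): min(93, 4, 26, 53) = 4
I (MIN): min(78, 32, 99) = 32
G (MAX): max(4, 32) = 32
Root (MIN): min(45, 20, 32) = 20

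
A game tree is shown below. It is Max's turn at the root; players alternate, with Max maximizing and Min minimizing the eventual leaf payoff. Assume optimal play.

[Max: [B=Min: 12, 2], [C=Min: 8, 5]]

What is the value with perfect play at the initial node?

5

B (Min): min(12, 2) = 2
C (Min): min(8, 5) = 5
Root (Max): max(2, 5) = 5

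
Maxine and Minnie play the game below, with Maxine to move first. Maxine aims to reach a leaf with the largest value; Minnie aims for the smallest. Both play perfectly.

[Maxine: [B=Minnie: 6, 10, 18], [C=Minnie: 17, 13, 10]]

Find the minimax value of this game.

B (Minnie): min(6, 10, 18) = 6
C (Minnie): min(17, 13, 10) = 10
Root (Maxine): max(6, 10) = 10

10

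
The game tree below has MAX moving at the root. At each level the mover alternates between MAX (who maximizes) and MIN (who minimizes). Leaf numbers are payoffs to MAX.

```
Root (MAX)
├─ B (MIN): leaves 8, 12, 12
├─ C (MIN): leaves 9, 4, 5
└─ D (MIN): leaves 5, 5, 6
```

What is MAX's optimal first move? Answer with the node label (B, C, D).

B (MIN): min(8, 12, 12) = 8
C (MIN): min(9, 4, 5) = 4
D (MIN): min(5, 5, 6) = 5
Root (MAX): max(8, 4, 5) = 8
MAX picks the child with the highest value: B (value 8).

B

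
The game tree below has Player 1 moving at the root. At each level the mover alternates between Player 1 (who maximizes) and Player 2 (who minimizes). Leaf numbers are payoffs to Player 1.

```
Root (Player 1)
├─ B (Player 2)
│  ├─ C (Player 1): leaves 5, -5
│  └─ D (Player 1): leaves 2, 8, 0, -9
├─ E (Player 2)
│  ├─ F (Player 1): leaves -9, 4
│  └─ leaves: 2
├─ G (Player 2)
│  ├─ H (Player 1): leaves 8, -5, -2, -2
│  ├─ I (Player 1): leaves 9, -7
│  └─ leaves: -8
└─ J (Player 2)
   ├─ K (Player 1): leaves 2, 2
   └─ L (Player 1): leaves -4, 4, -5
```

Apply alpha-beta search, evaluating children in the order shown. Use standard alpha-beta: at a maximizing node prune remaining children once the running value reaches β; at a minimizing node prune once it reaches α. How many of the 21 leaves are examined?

C [α=-∞,β=+∞]: v=5
D [α=-∞,β=5]: v=8 after child 2 ≥ β → β-cutoff, skip 2
B [α=-∞,β=+∞]: v=5
F [α=5,β=+∞]: v=4
E [α=5,β=+∞]: v=4 after child 1 ≤ α → α-cutoff, skip 1
H [α=5,β=+∞]: v=8
I [α=5,β=8]: v=9 after child 1 ≥ β → β-cutoff, skip 1
G [α=5,β=+∞]: v=-8
K [α=5,β=+∞]: v=2
J [α=5,β=+∞]: v=2 after child 1 ≤ α → α-cutoff, skip 1
Root [α=-∞,β=+∞]: v=5
Leaves evaluated: 14 of 21.

14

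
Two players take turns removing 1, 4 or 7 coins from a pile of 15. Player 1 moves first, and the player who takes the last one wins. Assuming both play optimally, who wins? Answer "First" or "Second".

First

Positions where the player to move wins (W) vs loses (L):
i:   0  1  2  3  4  5  6  7  8  9 10 11 12 13 14 15
     L  W  L  W  W  L  W  W  L  W  L  W  W  L  W  W
Position 15 is W, so the first player wins.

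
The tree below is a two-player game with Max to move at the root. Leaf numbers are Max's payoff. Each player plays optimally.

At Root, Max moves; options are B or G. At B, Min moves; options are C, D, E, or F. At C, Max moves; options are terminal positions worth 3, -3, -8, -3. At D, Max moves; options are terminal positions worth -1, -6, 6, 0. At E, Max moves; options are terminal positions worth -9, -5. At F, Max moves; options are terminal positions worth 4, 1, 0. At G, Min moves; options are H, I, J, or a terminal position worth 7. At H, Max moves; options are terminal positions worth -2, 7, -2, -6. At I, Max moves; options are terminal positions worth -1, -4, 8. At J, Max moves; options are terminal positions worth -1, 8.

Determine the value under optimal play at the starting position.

C (Max): max(3, -3, -8, -3) = 3
D (Max): max(-1, -6, 6, 0) = 6
E (Max): max(-9, -5) = -5
F (Max): max(4, 1, 0) = 4
B (Min): min(3, 6, -5, 4) = -5
H (Max): max(-2, 7, -2, -6) = 7
I (Max): max(-1, -4, 8) = 8
J (Max): max(-1, 8) = 8
G (Min): min(7, 8, 8, 7) = 7
Root (Max): max(-5, 7) = 7

7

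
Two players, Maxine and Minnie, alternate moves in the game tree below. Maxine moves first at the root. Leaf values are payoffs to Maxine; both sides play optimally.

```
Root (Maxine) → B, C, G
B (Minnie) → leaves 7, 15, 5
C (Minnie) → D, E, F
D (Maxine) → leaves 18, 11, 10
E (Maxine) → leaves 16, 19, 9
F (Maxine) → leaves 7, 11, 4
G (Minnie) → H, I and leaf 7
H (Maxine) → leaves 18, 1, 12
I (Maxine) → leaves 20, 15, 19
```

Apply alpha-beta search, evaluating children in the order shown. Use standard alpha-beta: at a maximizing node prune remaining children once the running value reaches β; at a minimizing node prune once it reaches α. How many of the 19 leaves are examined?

16

B [α=-∞,β=+∞]: v=5
D [α=5,β=+∞]: v=18
E [α=5,β=18]: v=19 after child 2 ≥ β → β-cutoff, skip 1
F [α=5,β=18]: v=11
C [α=5,β=+∞]: v=11
H [α=11,β=+∞]: v=18
I [α=11,β=18]: v=20 after child 1 ≥ β → β-cutoff, skip 2
G [α=11,β=+∞]: v=7
Root [α=-∞,β=+∞]: v=11
Leaves evaluated: 16 of 19.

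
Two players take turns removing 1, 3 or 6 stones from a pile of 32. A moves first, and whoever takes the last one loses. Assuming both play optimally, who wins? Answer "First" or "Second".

Compute winning (W) and losing (L) positions by backward induction:
i:   0  1  2  3  4  5  6  7  8  9 10 11 12 13 14 15 16 17 18 19 20 21 22 23 24 25 26 27 28 29 30 31 32
     W  L  W  L  W  L  W  W  W  W  L  W  L  W  L  W  W  W  W  L  W  L  W  L  W  W  W  W  L  W  L  W  L
Position 32 is L, so the second player wins.

Second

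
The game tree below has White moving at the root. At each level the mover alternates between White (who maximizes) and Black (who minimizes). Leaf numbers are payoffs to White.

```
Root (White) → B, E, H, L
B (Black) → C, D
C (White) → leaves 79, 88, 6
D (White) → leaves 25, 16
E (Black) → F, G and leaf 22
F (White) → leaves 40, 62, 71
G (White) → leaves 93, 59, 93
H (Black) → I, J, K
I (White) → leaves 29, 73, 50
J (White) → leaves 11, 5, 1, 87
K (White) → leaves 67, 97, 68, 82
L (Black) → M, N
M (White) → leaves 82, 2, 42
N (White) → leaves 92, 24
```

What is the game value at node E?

F: max(40, 62, 71) = 71
G: max(93, 59, 93) = 93
E: min(71, 93, 22) = 22

22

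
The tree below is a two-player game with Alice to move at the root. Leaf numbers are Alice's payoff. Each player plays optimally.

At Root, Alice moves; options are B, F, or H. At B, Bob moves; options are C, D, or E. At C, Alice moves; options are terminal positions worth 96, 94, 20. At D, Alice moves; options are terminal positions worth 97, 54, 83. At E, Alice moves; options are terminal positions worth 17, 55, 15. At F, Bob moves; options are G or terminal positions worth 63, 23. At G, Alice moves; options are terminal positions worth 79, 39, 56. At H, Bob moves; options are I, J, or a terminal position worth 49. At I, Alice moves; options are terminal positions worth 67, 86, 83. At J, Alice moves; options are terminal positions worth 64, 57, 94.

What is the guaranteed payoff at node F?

23

G: max(79, 39, 56) = 79
F: min(79, 63, 23) = 23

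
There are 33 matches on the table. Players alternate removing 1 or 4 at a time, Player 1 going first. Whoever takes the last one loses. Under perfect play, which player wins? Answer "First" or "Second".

Second

Compute winning (W) and losing (L) positions by backward induction:
i:   0  1  2  3  4  5  6  7  8  9 10 11 12 13 14 15 16 17 18 19 20 21 22 23 24 25 26 27 28 29 30 31 32 33
     W  L  W  L  W  W  L  W  L  W  W  L  W  L  W  W  L  W  L  W  W  L  W  L  W  W  L  W  L  W  W  L  W  L
Position 33 is L, so the second player wins.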